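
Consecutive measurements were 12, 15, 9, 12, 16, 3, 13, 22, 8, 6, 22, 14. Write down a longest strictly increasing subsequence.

12, 15, 16, 22

Patience tails give the LIS length; then backtrack through the dp parents:
12 → extends → [12]
15 → extends → [12, 15]
9 → replaces 12 → [9, 15]
12 → replaces 15 → [9, 12]
16 → extends → [9, 12, 16]
3 → replaces 9 → [3, 12, 16]
13 → replaces 16 → [3, 12, 13]
22 → extends → [3, 12, 13, 22]
8 → replaces 12 → [3, 8, 13, 22]
6 → replaces 8 → [3, 6, 13, 22]
22 → already a tail → [3, 6, 13, 22]
14 → replaces 22 → [3, 6, 13, 14]
Length 4; one witness is 12, 15, 16, 22.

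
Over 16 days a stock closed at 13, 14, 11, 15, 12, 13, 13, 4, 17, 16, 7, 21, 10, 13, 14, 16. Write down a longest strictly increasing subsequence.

4, 7, 10, 13, 14, 16

Patience tails give the LIS length; then backtrack through the dp parents:
13 → extends → [13]
14 → extends → [13, 14]
11 → replaces 13 → [11, 14]
15 → extends → [11, 14, 15]
12 → replaces 14 → [11, 12, 15]
13 → replaces 15 → [11, 12, 13]
13 → already a tail → [11, 12, 13]
4 → replaces 11 → [4, 12, 13]
17 → extends → [4, 12, 13, 17]
16 → replaces 17 → [4, 12, 13, 16]
7 → replaces 12 → [4, 7, 13, 16]
21 → extends → [4, 7, 13, 16, 21]
10 → replaces 13 → [4, 7, 10, 16, 21]
13 → replaces 16 → [4, 7, 10, 13, 21]
14 → replaces 21 → [4, 7, 10, 13, 14]
16 → extends → [4, 7, 10, 13, 14, 16]
Length 6; one witness is 4, 7, 10, 13, 14, 16.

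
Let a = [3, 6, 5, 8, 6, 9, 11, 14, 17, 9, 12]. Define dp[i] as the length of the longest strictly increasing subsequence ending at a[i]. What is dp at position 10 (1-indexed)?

dp[i] = 1 + max{dp[j] : j<i, a[j]<a[i]} (or 1 if no such j):
i:      1  2  3  4  5  6  7  8  9 10 11
a[i]:   3  6  5  8  6  9 11 14 17  9 12
dp:     1  2  2  3  3  4  5  6  7  4  6
At index 10 the value is 4.

4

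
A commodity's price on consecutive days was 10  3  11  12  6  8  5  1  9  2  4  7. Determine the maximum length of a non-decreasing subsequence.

4

Track the smallest tail for each achievable length (allowing ties):
10 → extends → [10]
3 → replaces 10 → [3]
11 → extends → [3, 11]
12 → extends → [3, 11, 12]
6 → replaces 11 → [3, 6, 12]
8 → replaces 12 → [3, 6, 8]
5 → replaces 6 → [3, 5, 8]
1 → replaces 3 → [1, 5, 8]
9 → extends → [1, 5, 8, 9]
2 → replaces 5 → [1, 2, 8, 9]
4 → replaces 8 → [1, 2, 4, 9]
7 → replaces 9 → [1, 2, 4, 7]
Four tails, so the longest non-decreasing subsequence has length 4 (e.g. 3, 6, 8, 9).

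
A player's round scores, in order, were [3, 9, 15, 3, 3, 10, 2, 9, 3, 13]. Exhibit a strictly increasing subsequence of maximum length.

Patience tails give the LIS length; then backtrack through the dp parents:
3 → extends → [3]
9 → extends → [3, 9]
15 → extends → [3, 9, 15]
3 → already a tail → [3, 9, 15]
3 → already a tail → [3, 9, 15]
10 → replaces 15 → [3, 9, 10]
2 → replaces 3 → [2, 9, 10]
9 → already a tail → [2, 9, 10]
3 → replaces 9 → [2, 3, 10]
13 → extends → [2, 3, 10, 13]
Length 4; one witness is 3, 9, 10, 13.

3, 9, 10, 13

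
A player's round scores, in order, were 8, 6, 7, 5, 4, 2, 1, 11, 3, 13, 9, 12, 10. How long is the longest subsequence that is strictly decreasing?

6

Let dp[i] be the longest strictly decreasing subsequence ending at i:
i:      1  2  3  4  5  6  7  8  9 10 11 12 13
a[i]:   8  6  7  5  4  2  1 11  3 13  9 12 10
dp:     1  2  2  3  4  5  6  1  5  1  2  2  3
Maximum is 6.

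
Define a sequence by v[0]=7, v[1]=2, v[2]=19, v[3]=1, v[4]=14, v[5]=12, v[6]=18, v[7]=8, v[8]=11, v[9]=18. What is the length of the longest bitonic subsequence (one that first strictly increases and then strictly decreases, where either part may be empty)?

inc[i] = longest strictly increasing subsequence ending at i; dec[i] = longest strictly decreasing subsequence starting at i:
i:      0  1  2  3  4  5  6  7  8  9
v[i]:   7  2 19  1 14 12 18  8 11 18
inc:    1  1  2  1  2  2  3  2  3  4
dec:    3  2  4  1  3  2  2  1  1  1
Best peak at i=2 (value 19): inc=2, dec=4, length 2+4−1 = 5.

5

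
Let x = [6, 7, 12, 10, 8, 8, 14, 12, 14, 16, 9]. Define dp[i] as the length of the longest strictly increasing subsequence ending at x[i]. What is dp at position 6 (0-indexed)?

dp[i] = 1 + max{dp[j] : j<i, x[j]<x[i]} (or 1 if no such j):
i:      0  1  2  3  4  5  6  7  8  9 10
x[i]:   6  7 12 10  8  8 14 12 14 16  9
dp:     1  2  3  3  3  3  4  4  5  6  4
At index 6 the value is 4.

4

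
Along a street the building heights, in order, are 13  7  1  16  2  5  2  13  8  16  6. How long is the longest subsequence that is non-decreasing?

Let dp[i] be the length of the longest such subsequence ending at index i:
i:      1  2  3  4  5  6  7  8  9 10 11
a[i]:  13  7  1 16  2  5  2 13  8 16  6
dp:     1  1  1  2  2  3  3  4  4  5  4
Maximum dp value is 5.

5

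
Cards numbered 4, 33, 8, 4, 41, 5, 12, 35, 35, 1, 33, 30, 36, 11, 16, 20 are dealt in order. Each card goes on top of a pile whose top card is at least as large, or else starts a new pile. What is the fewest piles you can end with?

5

Place each on the leftmost legal pile:
4 → new pile 1 (tops now [4])
33 → new pile 2 (tops now [4, 33])
8 → pile 2 (tops now [4, 8])
4 → pile 1 (tops now [4, 8])
41 → new pile 3 (tops now [4, 8, 41])
5 → pile 2 (tops now [4, 5, 41])
12 → pile 3 (tops now [4, 5, 12])
35 → new pile 4 (tops now [4, 5, 12, 35])
35 → pile 4 (tops now [4, 5, 12, 35])
1 → pile 1 (tops now [1, 5, 12, 35])
33 → pile 4 (tops now [1, 5, 12, 33])
30 → pile 4 (tops now [1, 5, 12, 30])
36 → new pile 5 (tops now [1, 5, 12, 30, 36])
11 → pile 3 (tops now [1, 5, 11, 30, 36])
16 → pile 4 (tops now [1, 5, 11, 16, 36])
20 → pile 5 (tops now [1, 5, 11, 16, 20])
Five piles.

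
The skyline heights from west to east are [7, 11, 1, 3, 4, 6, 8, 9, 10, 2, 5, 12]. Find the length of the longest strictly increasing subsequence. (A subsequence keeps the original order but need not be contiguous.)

8

Track the smallest tail for each achievable length (strict):
7 → extends → [7]
11 → extends → [7, 11]
1 → replaces 7 → [1, 11]
3 → replaces 11 → [1, 3]
4 → extends → [1, 3, 4]
6 → extends → [1, 3, 4, 6]
8 → extends → [1, 3, 4, 6, 8]
9 → extends → [1, 3, 4, 6, 8, 9]
10 → extends → [1, 3, 4, 6, 8, 9, 10]
2 → replaces 3 → [1, 2, 4, 6, 8, 9, 10]
5 → replaces 6 → [1, 2, 4, 5, 8, 9, 10]
12 → extends → [1, 2, 4, 5, 8, 9, 10, 12]
Eight tails, so the longest strictly increasing subsequence has length 8 (e.g. 1, 3, 4, 6, 8, 9, 10, 12).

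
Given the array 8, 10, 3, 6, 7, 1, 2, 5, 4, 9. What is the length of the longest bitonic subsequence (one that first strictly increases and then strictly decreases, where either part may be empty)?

inc[i] = longest strictly increasing subsequence ending at i; dec[i] = longest strictly decreasing subsequence starting at i:
i:      1  2  3  4  5  6  7  8  9 10
a[i]:   8 10  3  6  7  1  2  5  4  9
inc:    1  2  1  2  3  1  2  3  3  4
dec:    4  4  2  3  3  1  1  2  1  1
Best peak at i=2 (value 10): inc=2, dec=4, length 2+4−1 = 5.

5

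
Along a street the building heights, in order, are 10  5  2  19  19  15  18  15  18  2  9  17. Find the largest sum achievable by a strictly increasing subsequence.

43

Let S[i] be the best sum of a strictly increasing subsequence ending at i:
i:      1  2  3  4  5  6  7  8  9 10 11 12
a[i]:  10  5  2 19 19 15 18 15 18  2  9 17
S:     10  5  2 29 29 25 43 25 43  2 14 42
Maximum is 43 (e.g. 10 + 15 + 18).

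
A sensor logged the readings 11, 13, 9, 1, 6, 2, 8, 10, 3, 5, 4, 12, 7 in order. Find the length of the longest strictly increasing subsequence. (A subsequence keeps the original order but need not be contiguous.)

Track the smallest tail for each achievable length (strict):
11 → extends → [11]
13 → extends → [11, 13]
9 → replaces 11 → [9, 13]
1 → replaces 9 → [1, 13]
6 → replaces 13 → [1, 6]
2 → replaces 6 → [1, 2]
8 → extends → [1, 2, 8]
10 → extends → [1, 2, 8, 10]
3 → replaces 8 → [1, 2, 3, 10]
5 → replaces 10 → [1, 2, 3, 5]
4 → replaces 5 → [1, 2, 3, 4]
12 → extends → [1, 2, 3, 4, 12]
7 → replaces 12 → [1, 2, 3, 4, 7]
Five tails, so the longest strictly increasing subsequence has length 5 (e.g. 1, 6, 8, 10, 12).

5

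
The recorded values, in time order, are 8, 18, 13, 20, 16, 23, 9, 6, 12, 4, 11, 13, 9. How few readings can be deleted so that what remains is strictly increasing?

Fewest deletions = n − (longest strictly increasing subsequence).
Patience tails:
8 → extends → [8]
18 → extends → [8, 18]
13 → replaces 18 → [8, 13]
20 → extends → [8, 13, 20]
16 → replaces 20 → [8, 13, 16]
23 → extends → [8, 13, 16, 23]
9 → replaces 13 → [8, 9, 16, 23]
6 → replaces 8 → [6, 9, 16, 23]
12 → replaces 16 → [6, 9, 12, 23]
4 → replaces 6 → [4, 9, 12, 23]
11 → replaces 12 → [4, 9, 11, 23]
13 → replaces 23 → [4, 9, 11, 13]
9 → already a tail → [4, 9, 11, 13]
Longest strictly increasing subsequence has length 4, so deletions = 13 − 4 = 9.

9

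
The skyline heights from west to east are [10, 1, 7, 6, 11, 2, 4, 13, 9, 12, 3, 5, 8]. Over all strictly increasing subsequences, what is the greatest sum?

34

Let S[i] be the best sum of a strictly increasing subsequence ending at i:
i:      1  2  3  4  5  6  7  8  9 10 11 12 13
a[i]:  10  1  7  6 11  2  4 13  9 12  3  5  8
S:     10  1  8  7 21  3  7 34 17 33  6 12 20
Maximum is 34 (e.g. 10 + 11 + 13).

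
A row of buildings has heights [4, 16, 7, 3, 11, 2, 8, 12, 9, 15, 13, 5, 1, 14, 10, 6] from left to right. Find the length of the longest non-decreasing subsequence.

6

Track the smallest tail for each achievable length (allowing ties):
4 → extends → [4]
16 → extends → [4, 16]
7 → replaces 16 → [4, 7]
3 → replaces 4 → [3, 7]
11 → extends → [3, 7, 11]
2 → replaces 3 → [2, 7, 11]
8 → replaces 11 → [2, 7, 8]
12 → extends → [2, 7, 8, 12]
9 → replaces 12 → [2, 7, 8, 9]
15 → extends → [2, 7, 8, 9, 15]
13 → replaces 15 → [2, 7, 8, 9, 13]
5 → replaces 7 → [2, 5, 8, 9, 13]
1 → replaces 2 → [1, 5, 8, 9, 13]
14 → extends → [1, 5, 8, 9, 13, 14]
10 → replaces 13 → [1, 5, 8, 9, 10, 14]
6 → replaces 8 → [1, 5, 6, 9, 10, 14]
Six tails, so the longest non-decreasing subsequence has length 6 (e.g. 4, 7, 11, 12, 13, 14).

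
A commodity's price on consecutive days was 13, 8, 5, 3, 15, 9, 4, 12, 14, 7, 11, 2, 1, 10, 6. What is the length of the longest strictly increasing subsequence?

4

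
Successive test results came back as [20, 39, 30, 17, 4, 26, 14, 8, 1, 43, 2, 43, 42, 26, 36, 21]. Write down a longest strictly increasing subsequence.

4, 14, 26, 36

Patience tails give the LIS length; then backtrack through the dp parents:
20 → extends → [20]
39 → extends → [20, 39]
30 → replaces 39 → [20, 30]
17 → replaces 20 → [17, 30]
4 → replaces 17 → [4, 30]
26 → replaces 30 → [4, 26]
14 → replaces 26 → [4, 14]
8 → replaces 14 → [4, 8]
1 → replaces 4 → [1, 8]
43 → extends → [1, 8, 43]
2 → replaces 8 → [1, 2, 43]
43 → already a tail → [1, 2, 43]
42 → replaces 43 → [1, 2, 42]
26 → replaces 42 → [1, 2, 26]
36 → extends → [1, 2, 26, 36]
21 → replaces 26 → [1, 2, 21, 36]
Length 4; one witness is 4, 14, 26, 36.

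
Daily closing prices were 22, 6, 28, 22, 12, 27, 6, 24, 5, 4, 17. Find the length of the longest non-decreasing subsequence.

3

Track the smallest tail for each achievable length (allowing ties):
22 → extends → [22]
6 → replaces 22 → [6]
28 → extends → [6, 28]
22 → replaces 28 → [6, 22]
12 → replaces 22 → [6, 12]
27 → extends → [6, 12, 27]
6 → replaces 12 → [6, 6, 27]
24 → replaces 27 → [6, 6, 24]
5 → replaces 6 → [5, 6, 24]
4 → replaces 5 → [4, 6, 24]
17 → replaces 24 → [4, 6, 17]
Three tails, so the longest non-decreasing subsequence has length 3 (e.g. 22, 22, 27).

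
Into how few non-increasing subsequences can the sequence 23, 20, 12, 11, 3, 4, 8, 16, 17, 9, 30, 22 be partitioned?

The minimum number of non-increasing subsequences covering a sequence equals the length of its longest strictly increasing subsequence.
LIS length is 6 (e.g. 3, 4, 8, 16, 17, 30), so 6 piles are needed.

6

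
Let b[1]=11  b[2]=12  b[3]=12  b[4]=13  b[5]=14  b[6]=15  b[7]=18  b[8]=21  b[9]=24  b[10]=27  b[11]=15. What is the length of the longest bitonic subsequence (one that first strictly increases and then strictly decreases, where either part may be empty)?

inc[i] = longest strictly increasing subsequence ending at i; dec[i] = longest strictly decreasing subsequence starting at i:
i:      1  2  3  4  5  6  7  8  9 10 11
b[i]:  11 12 12 13 14 15 18 21 24 27 15
inc:    1  2  2  3  4  5  6  7  8  9  5
dec:    1  1  1  1  1  1  2  2  2  2  1
Best peak at i=10 (value 27): inc=9, dec=2, length 9+2−1 = 10.

10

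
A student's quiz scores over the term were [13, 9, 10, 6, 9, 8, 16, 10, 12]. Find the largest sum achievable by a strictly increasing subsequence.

37

Let S[i] be the best sum of a strictly increasing subsequence ending at i:
i:      1  2  3  4  5  6  7  8  9
a[i]:  13  9 10  6  9  8 16 10 12
S:     13  9 19  6 15 14 35 25 37
Maximum is 37 (e.g. 6 + 9 + 10 + 12).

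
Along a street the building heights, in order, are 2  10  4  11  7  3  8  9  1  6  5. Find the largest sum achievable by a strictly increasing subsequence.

30

Let S[i] be the best sum of a strictly increasing subsequence ending at i:
i:      1  2  3  4  5  6  7  8  9 10 11
a[i]:   2 10  4 11  7  3  8  9  1  6  5
S:      2 12  6 23 13  5 21 30  1 12 11
Maximum is 30 (e.g. 2 + 4 + 7 + 8 + 9).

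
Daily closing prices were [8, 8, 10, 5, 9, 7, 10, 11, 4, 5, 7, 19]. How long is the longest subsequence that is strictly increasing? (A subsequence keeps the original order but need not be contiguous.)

Let dp[i] be the length of the longest such subsequence ending at index i:
i:      1  2  3  4  5  6  7  8  9 10 11 12
a[i]:   8  8 10  5  9  7 10 11  4  5  7 19
dp:     1  1  2  1  2  2  3  4  1  2  3  5
Maximum dp value is 5.

5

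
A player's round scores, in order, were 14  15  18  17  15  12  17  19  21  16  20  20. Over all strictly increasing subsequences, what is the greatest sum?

87

Let S[i] be the best sum of a strictly increasing subsequence ending at i:
i:      1  2  3  4  5  6  7  8  9 10 11 12
a[i]:  14 15 18 17 15 12 17 19 21 16 20 20
S:     14 29 47 46 29 12 46 66 87 45 86 86
Maximum is 87 (e.g. 14 + 15 + 18 + 19 + 21).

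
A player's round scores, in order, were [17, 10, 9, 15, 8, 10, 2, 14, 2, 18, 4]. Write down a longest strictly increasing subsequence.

Patience tails give the LIS length; then backtrack through the dp parents:
17 → extends → [17]
10 → replaces 17 → [10]
9 → replaces 10 → [9]
15 → extends → [9, 15]
8 → replaces 9 → [8, 15]
10 → replaces 15 → [8, 10]
2 → replaces 8 → [2, 10]
14 → extends → [2, 10, 14]
2 → already a tail → [2, 10, 14]
18 → extends → [2, 10, 14, 18]
4 → replaces 10 → [2, 4, 14, 18]
Length 4; one witness is 9, 10, 14, 18.

9, 10, 14, 18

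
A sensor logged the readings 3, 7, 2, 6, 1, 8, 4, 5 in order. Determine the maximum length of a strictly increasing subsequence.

Let dp[i] be the length of the longest such subsequence ending at index i:
i:     1 2 3 4 5 6 7 8
a[i]:  3 7 2 6 1 8 4 5
dp:    1 2 1 2 1 3 2 3
Maximum dp value is 3.

3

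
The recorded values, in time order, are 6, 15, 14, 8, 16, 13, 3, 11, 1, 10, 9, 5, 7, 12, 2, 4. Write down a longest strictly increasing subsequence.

Patience tails give the LIS length; then backtrack through the dp parents:
6 → extends → [6]
15 → extends → [6, 15]
14 → replaces 15 → [6, 14]
8 → replaces 14 → [6, 8]
16 → extends → [6, 8, 16]
13 → replaces 16 → [6, 8, 13]
3 → replaces 6 → [3, 8, 13]
11 → replaces 13 → [3, 8, 11]
1 → replaces 3 → [1, 8, 11]
10 → replaces 11 → [1, 8, 10]
9 → replaces 10 → [1, 8, 9]
5 → replaces 8 → [1, 5, 9]
7 → replaces 9 → [1, 5, 7]
12 → extends → [1, 5, 7, 12]
2 → replaces 5 → [1, 2, 7, 12]
4 → replaces 7 → [1, 2, 4, 12]
Length 4; one witness is 6, 8, 11, 12.

6, 8, 11, 12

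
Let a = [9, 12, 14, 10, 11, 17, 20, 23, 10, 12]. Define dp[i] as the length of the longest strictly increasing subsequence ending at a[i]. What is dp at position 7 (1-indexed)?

5

dp[i] = 1 + max{dp[j] : j<i, a[j]<a[i]} (or 1 if no such j):
i:      1  2  3  4  5  6  7  8  9 10
a[i]:   9 12 14 10 11 17 20 23 10 12
dp:     1  2  3  2  3  4  5  6  2  4
At index 7 the value is 5.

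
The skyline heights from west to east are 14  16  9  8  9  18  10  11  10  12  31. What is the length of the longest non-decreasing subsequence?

Track the smallest tail for each achievable length (allowing ties):
14 → extends → [14]
16 → extends → [14, 16]
9 → replaces 14 → [9, 16]
8 → replaces 9 → [8, 16]
9 → replaces 16 → [8, 9]
18 → extends → [8, 9, 18]
10 → replaces 18 → [8, 9, 10]
11 → extends → [8, 9, 10, 11]
10 → replaces 11 → [8, 9, 10, 10]
12 → extends → [8, 9, 10, 10, 12]
31 → extends → [8, 9, 10, 10, 12, 31]
Six tails, so the longest non-decreasing subsequence has length 6 (e.g. 9, 9, 10, 11, 12, 31).

6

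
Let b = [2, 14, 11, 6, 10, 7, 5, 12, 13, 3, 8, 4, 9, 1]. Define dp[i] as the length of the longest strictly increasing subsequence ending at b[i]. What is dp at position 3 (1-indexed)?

dp[i] = 1 + max{dp[j] : j<i, b[j]<b[i]} (or 1 if no such j):
i:      1  2  3  4  5  6  7  8  9 10 11 12 13 14
b[i]:   2 14 11  6 10  7  5 12 13  3  8  4  9  1
dp:     1  2  2  2  3  3  2  4  5  2  4  3  5  1
At index 3 the value is 2.

2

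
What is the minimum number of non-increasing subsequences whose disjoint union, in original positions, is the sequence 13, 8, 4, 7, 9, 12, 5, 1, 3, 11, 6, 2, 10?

Place each on the leftmost legal pile:
13 → new pile 1 (tops now [13])
8 → pile 1 (tops now [8])
4 → pile 1 (tops now [4])
7 → new pile 2 (tops now [4, 7])
9 → new pile 3 (tops now [4, 7, 9])
12 → new pile 4 (tops now [4, 7, 9, 12])
5 → pile 2 (tops now [4, 5, 9, 12])
1 → pile 1 (tops now [1, 5, 9, 12])
3 → pile 2 (tops now [1, 3, 9, 12])
11 → pile 4 (tops now [1, 3, 9, 11])
6 → pile 3 (tops now [1, 3, 6, 11])
2 → pile 2 (tops now [1, 2, 6, 11])
10 → pile 4 (tops now [1, 2, 6, 10])
Four piles.

4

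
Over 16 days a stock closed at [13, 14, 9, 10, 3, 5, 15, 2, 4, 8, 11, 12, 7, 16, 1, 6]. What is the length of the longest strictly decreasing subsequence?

5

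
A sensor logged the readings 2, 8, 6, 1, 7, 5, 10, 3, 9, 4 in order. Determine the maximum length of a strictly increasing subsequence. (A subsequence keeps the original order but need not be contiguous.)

4

Track the smallest tail for each achievable length (strict):
2 → extends → [2]
8 → extends → [2, 8]
6 → replaces 8 → [2, 6]
1 → replaces 2 → [1, 6]
7 → extends → [1, 6, 7]
5 → replaces 6 → [1, 5, 7]
10 → extends → [1, 5, 7, 10]
3 → replaces 5 → [1, 3, 7, 10]
9 → replaces 10 → [1, 3, 7, 9]
4 → replaces 7 → [1, 3, 4, 9]
Four tails, so the longest strictly increasing subsequence has length 4 (e.g. 2, 6, 7, 10).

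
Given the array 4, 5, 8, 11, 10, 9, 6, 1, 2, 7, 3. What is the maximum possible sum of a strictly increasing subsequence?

28

Let S[i] be the best sum of a strictly increasing subsequence ending at i:
i:      1  2  3  4  5  6  7  8  9 10 11
a[i]:   4  5  8 11 10  9  6  1  2  7  3
S:      4  9 17 28 27 26 15  1  3 22  6
Maximum is 28 (e.g. 4 + 5 + 8 + 11).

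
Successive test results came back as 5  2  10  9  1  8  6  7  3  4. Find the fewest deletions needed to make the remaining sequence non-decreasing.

7

Fewest deletions = n − (longest non-decreasing subsequence).
i:      1  2  3  4  5  6  7  8  9 10
a[i]:   5  2 10  9  1  8  6  7  3  4
dp:     1  1  2  2  1  2  2  3  2  3
max dp = 3, so deletions = 10 − 3 = 7.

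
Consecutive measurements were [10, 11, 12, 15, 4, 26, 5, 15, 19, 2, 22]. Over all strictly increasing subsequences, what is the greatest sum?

Let S[i] be the best sum of a strictly increasing subsequence ending at i:
i:      1  2  3  4  5  6  7  8  9 10 11
a[i]:  10 11 12 15  4 26  5 15 19  2 22
S:     10 21 33 48  4 74  9 48 67  2 89
Maximum is 89 (e.g. 10 + 11 + 12 + 15 + 19 + 22).

89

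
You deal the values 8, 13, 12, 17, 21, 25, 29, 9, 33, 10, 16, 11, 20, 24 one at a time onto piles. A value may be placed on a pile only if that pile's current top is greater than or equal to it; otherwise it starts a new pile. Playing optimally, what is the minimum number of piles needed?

7

Place each on the leftmost legal pile:
8 → new pile 1 (tops now [8])
13 → new pile 2 (tops now [8, 13])
12 → pile 2 (tops now [8, 12])
17 → new pile 3 (tops now [8, 12, 17])
21 → new pile 4 (tops now [8, 12, 17, 21])
25 → new pile 5 (tops now [8, 12, 17, 21, 25])
29 → new pile 6 (tops now [8, 12, 17, 21, 25, 29])
9 → pile 2 (tops now [8, 9, 17, 21, 25, 29])
33 → new pile 7 (tops now [8, 9, 17, 21, 25, 29, 33])
10 → pile 3 (tops now [8, 9, 10, 21, 25, 29, 33])
16 → pile 4 (tops now [8, 9, 10, 16, 25, 29, 33])
11 → pile 4 (tops now [8, 9, 10, 11, 25, 29, 33])
20 → pile 5 (tops now [8, 9, 10, 11, 20, 29, 33])
24 → pile 6 (tops now [8, 9, 10, 11, 20, 24, 33])
Seven piles.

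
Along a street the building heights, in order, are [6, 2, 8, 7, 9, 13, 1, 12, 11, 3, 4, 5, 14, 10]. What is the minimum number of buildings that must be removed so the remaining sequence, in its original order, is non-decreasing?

9

Fewest deletions = n − (longest non-decreasing subsequence).
Patience tails:
6 → extends → [6]
2 → replaces 6 → [2]
8 → extends → [2, 8]
7 → replaces 8 → [2, 7]
9 → extends → [2, 7, 9]
13 → extends → [2, 7, 9, 13]
1 → replaces 2 → [1, 7, 9, 13]
12 → replaces 13 → [1, 7, 9, 12]
11 → replaces 12 → [1, 7, 9, 11]
3 → replaces 7 → [1, 3, 9, 11]
4 → replaces 9 → [1, 3, 4, 11]
5 → replaces 11 → [1, 3, 4, 5]
14 → extends → [1, 3, 4, 5, 14]
10 → replaces 14 → [1, 3, 4, 5, 10]
Longest non-decreasing subsequence has length 5, so deletions = 14 − 5 = 9.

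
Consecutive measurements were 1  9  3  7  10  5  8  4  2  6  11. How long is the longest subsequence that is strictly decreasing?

5

Negate each value so 'decreasing' becomes 'increasing', then run patience tails on the negated sequence:
-1 → extends → [-1]
-9 → replaces -1 → [-9]
-3 → extends → [-9, -3]
-7 → replaces -3 → [-9, -7]
-10 → replaces -9 → [-10, -7]
-5 → extends → [-10, -7, -5]
-8 → replaces -7 → [-10, -8, -5]
-4 → extends → [-10, -8, -5, -4]
-2 → extends → [-10, -8, -5, -4, -2]
-6 → replaces -5 → [-10, -8, -6, -4, -2]
-11 → replaces -10 → [-11, -8, -6, -4, -2]
Five tails, so the longest strictly decreasing subsequence of the original has length 5.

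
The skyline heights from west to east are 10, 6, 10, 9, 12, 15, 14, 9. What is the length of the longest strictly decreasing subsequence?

3

Let dp[i] be the longest strictly decreasing subsequence ending at i:
i:      1  2  3  4  5  6  7  8
a[i]:  10  6 10  9 12 15 14  9
dp:     1  2  1  2  1  1  2  3
Maximum is 3.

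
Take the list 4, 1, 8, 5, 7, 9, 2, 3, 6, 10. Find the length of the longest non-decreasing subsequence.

5

Let dp[i] be the length of the longest such subsequence ending at index i:
i:      1  2  3  4  5  6  7  8  9 10
a[i]:   4  1  8  5  7  9  2  3  6 10
dp:     1  1  2  2  3  4  2  3  4  5
Maximum dp value is 5.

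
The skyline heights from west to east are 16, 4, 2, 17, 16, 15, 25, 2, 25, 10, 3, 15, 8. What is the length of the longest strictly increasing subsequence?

3

Let dp[i] be the length of the longest such subsequence ending at index i:
i:      1  2  3  4  5  6  7  8  9 10 11 12 13
a[i]:  16  4  2 17 16 15 25  2 25 10  3 15  8
dp:     1  1  1  2  2  2  3  1  3  2  2  3  3
Maximum dp value is 3.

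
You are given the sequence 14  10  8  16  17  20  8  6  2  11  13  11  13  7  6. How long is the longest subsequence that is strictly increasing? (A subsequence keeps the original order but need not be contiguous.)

Track the smallest tail for each achievable length (strict):
14 → extends → [14]
10 → replaces 14 → [10]
8 → replaces 10 → [8]
16 → extends → [8, 16]
17 → extends → [8, 16, 17]
20 → extends → [8, 16, 17, 20]
8 → already a tail → [8, 16, 17, 20]
6 → replaces 8 → [6, 16, 17, 20]
2 → replaces 6 → [2, 16, 17, 20]
11 → replaces 16 → [2, 11, 17, 20]
13 → replaces 17 → [2, 11, 13, 20]
11 → already a tail → [2, 11, 13, 20]
13 → already a tail → [2, 11, 13, 20]
7 → replaces 11 → [2, 7, 13, 20]
6 → replaces 7 → [2, 6, 13, 20]
Four tails, so the longest strictly increasing subsequence has length 4 (e.g. 14, 16, 17, 20).

4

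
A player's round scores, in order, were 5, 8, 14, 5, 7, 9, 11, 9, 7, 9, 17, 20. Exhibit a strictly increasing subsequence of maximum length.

Patience tails give the LIS length; then backtrack through the dp parents:
5 → extends → [5]
8 → extends → [5, 8]
14 → extends → [5, 8, 14]
5 → already a tail → [5, 8, 14]
7 → replaces 8 → [5, 7, 14]
9 → replaces 14 → [5, 7, 9]
11 → extends → [5, 7, 9, 11]
9 → already a tail → [5, 7, 9, 11]
7 → already a tail → [5, 7, 9, 11]
9 → already a tail → [5, 7, 9, 11]
17 → extends → [5, 7, 9, 11, 17]
20 → extends → [5, 7, 9, 11, 17, 20]
Length 6; one witness is 5, 8, 9, 11, 17, 20.

5, 8, 9, 11, 17, 20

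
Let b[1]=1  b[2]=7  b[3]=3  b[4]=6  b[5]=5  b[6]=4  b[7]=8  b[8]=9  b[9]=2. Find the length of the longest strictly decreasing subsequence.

Negate each value so 'decreasing' becomes 'increasing', then run patience tails on the negated sequence:
-1 → extends → [-1]
-7 → replaces -1 → [-7]
-3 → extends → [-7, -3]
-6 → replaces -3 → [-7, -6]
-5 → extends → [-7, -6, -5]
-4 → extends → [-7, -6, -5, -4]
-8 → replaces -7 → [-8, -6, -5, -4]
-9 → replaces -8 → [-9, -6, -5, -4]
-2 → extends → [-9, -6, -5, -4, -2]
Five tails, so the longest strictly decreasing subsequence of the original has length 5.

5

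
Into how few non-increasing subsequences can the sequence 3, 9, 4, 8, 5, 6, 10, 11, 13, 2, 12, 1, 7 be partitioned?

7

Place each on the leftmost legal pile:
3 → new pile 1 (tops now [3])
9 → new pile 2 (tops now [3, 9])
4 → pile 2 (tops now [3, 4])
8 → new pile 3 (tops now [3, 4, 8])
5 → pile 3 (tops now [3, 4, 5])
6 → new pile 4 (tops now [3, 4, 5, 6])
10 → new pile 5 (tops now [3, 4, 5, 6, 10])
11 → new pile 6 (tops now [3, 4, 5, 6, 10, 11])
13 → new pile 7 (tops now [3, 4, 5, 6, 10, 11, 13])
2 → pile 1 (tops now [2, 4, 5, 6, 10, 11, 13])
12 → pile 7 (tops now [2, 4, 5, 6, 10, 11, 12])
1 → pile 1 (tops now [1, 4, 5, 6, 10, 11, 12])
7 → pile 5 (tops now [1, 4, 5, 6, 7, 11, 12])
Seven piles.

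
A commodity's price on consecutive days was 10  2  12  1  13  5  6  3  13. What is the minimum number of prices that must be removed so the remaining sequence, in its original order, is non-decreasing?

Fewest deletions = n − (longest non-decreasing subsequence).
i:      1  2  3  4  5  6  7  8  9
a[i]:  10  2 12  1 13  5  6  3 13
dp:     1  1  2  1  3  2  3  2  4
max dp = 4, so deletions = 9 − 4 = 5.

5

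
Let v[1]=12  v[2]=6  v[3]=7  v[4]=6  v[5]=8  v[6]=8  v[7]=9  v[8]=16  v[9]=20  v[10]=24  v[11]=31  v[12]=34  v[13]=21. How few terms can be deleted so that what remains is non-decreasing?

3

Fewest deletions = n − (longest non-decreasing subsequence).
Patience tails:
12 → extends → [12]
6 → replaces 12 → [6]
7 → extends → [6, 7]
6 → replaces 7 → [6, 6]
8 → extends → [6, 6, 8]
8 → extends → [6, 6, 8, 8]
9 → extends → [6, 6, 8, 8, 9]
16 → extends → [6, 6, 8, 8, 9, 16]
20 → extends → [6, 6, 8, 8, 9, 16, 20]
24 → extends → [6, 6, 8, 8, 9, 16, 20, 24]
31 → extends → [6, 6, 8, 8, 9, 16, 20, 24, 31]
34 → extends → [6, 6, 8, 8, 9, 16, 20, 24, 31, 34]
21 → replaces 24 → [6, 6, 8, 8, 9, 16, 20, 21, 31, 34]
Longest non-decreasing subsequence has length 10, so deletions = 13 − 10 = 3.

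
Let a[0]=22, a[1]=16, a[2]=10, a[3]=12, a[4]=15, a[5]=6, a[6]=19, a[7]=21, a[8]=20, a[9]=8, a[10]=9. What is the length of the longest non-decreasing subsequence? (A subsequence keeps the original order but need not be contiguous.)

5

Let dp[i] be the length of the longest such subsequence ending at index i:
i:      0  1  2  3  4  5  6  7  8  9 10
a[i]:  22 16 10 12 15  6 19 21 20  8  9
dp:     1  1  1  2  3  1  4  5  5  2  3
Maximum dp value is 5.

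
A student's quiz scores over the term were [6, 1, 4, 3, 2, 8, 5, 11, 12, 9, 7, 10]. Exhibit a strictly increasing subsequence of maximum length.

1, 4, 8, 11, 12

Patience tails give the LIS length; then backtrack through the dp parents:
6 → extends → [6]
1 → replaces 6 → [1]
4 → extends → [1, 4]
3 → replaces 4 → [1, 3]
2 → replaces 3 → [1, 2]
8 → extends → [1, 2, 8]
5 → replaces 8 → [1, 2, 5]
11 → extends → [1, 2, 5, 11]
12 → extends → [1, 2, 5, 11, 12]
9 → replaces 11 → [1, 2, 5, 9, 12]
7 → replaces 9 → [1, 2, 5, 7, 12]
10 → replaces 12 → [1, 2, 5, 7, 10]
Length 5; one witness is 1, 4, 8, 11, 12.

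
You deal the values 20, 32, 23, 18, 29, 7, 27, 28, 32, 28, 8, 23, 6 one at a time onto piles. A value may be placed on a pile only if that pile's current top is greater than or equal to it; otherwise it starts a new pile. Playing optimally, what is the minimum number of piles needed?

5

Place each on the leftmost legal pile:
20 → new pile 1 (tops now [20])
32 → new pile 2 (tops now [20, 32])
23 → pile 2 (tops now [20, 23])
18 → pile 1 (tops now [18, 23])
29 → new pile 3 (tops now [18, 23, 29])
7 → pile 1 (tops now [7, 23, 29])
27 → pile 3 (tops now [7, 23, 27])
28 → new pile 4 (tops now [7, 23, 27, 28])
32 → new pile 5 (tops now [7, 23, 27, 28, 32])
28 → pile 4 (tops now [7, 23, 27, 28, 32])
8 → pile 2 (tops now [7, 8, 27, 28, 32])
23 → pile 3 (tops now [7, 8, 23, 28, 32])
6 → pile 1 (tops now [6, 8, 23, 28, 32])
Five piles.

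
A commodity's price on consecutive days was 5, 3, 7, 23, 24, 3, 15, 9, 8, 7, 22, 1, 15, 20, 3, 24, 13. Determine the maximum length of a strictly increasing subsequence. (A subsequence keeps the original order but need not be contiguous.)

Track the smallest tail for each achievable length (strict):
5 → extends → [5]
3 → replaces 5 → [3]
7 → extends → [3, 7]
23 → extends → [3, 7, 23]
24 → extends → [3, 7, 23, 24]
3 → already a tail → [3, 7, 23, 24]
15 → replaces 23 → [3, 7, 15, 24]
9 → replaces 15 → [3, 7, 9, 24]
8 → replaces 9 → [3, 7, 8, 24]
7 → already a tail → [3, 7, 8, 24]
22 → replaces 24 → [3, 7, 8, 22]
1 → replaces 3 → [1, 7, 8, 22]
15 → replaces 22 → [1, 7, 8, 15]
20 → extends → [1, 7, 8, 15, 20]
3 → replaces 7 → [1, 3, 8, 15, 20]
24 → extends → [1, 3, 8, 15, 20, 24]
13 → replaces 15 → [1, 3, 8, 13, 20, 24]
Six tails, so the longest strictly increasing subsequence has length 6 (e.g. 5, 7, 9, 15, 20, 24).

6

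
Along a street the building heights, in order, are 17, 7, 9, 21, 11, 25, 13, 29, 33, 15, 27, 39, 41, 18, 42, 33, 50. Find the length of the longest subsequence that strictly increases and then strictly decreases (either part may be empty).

inc[i] = longest strictly increasing subsequence ending at i; dec[i] = longest strictly decreasing subsequence starting at i:
i:      1  2  3  4  5  6  7  8  9 10 11 12 13 14 15 16 17
a[i]:  17  7  9 21 11 25 13 29 33 15 27 39 41 18 42 33 50
inc:    1  1  2  3  3  4  4  5  6  5  6  7  8  6  9  7 10
dec:    2  1  1  2  1  2  1  3  3  1  2  2  2  1  2  1  1
Best peak at i=15 (value 42): inc=9, dec=2, length 9+2−1 = 10.

10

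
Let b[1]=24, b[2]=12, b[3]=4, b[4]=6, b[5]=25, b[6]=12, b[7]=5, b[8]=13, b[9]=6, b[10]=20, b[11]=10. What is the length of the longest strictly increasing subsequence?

5

Let dp[i] be the length of the longest such subsequence ending at index i:
i:      1  2  3  4  5  6  7  8  9 10 11
b[i]:  24 12  4  6 25 12  5 13  6 20 10
dp:     1  1  1  2  3  3  2  4  3  5  4
Maximum dp value is 5.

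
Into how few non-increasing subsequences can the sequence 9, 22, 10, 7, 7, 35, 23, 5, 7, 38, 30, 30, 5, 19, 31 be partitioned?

5

The minimum number of non-increasing subsequences covering a sequence equals the length of its longest strictly increasing subsequence.
LIS length is 5 (e.g. 9, 22, 23, 30, 31), so 5 piles are needed.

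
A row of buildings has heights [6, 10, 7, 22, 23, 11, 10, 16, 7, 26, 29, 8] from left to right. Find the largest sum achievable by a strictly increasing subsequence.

116

Let S[i] be the best sum of a strictly increasing subsequence ending at i:
i:       1   2   3   4   5   6   7   8   9  10  11  12
a[i]:    6  10   7  22  23  11  10  16   7  26  29   8
S:       6  16  13  38  61  27  23  43  13  87 116  21
Maximum is 116 (e.g. 6 + 10 + 22 + 23 + 26 + 29).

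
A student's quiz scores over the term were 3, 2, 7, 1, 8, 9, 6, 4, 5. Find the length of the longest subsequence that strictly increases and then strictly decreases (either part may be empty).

inc[i] = longest strictly increasing subsequence ending at i; dec[i] = longest strictly decreasing subsequence starting at i:
i:     1 2 3 4 5 6 7 8 9
a[i]:  3 2 7 1 8 9 6 4 5
inc:   1 1 2 1 3 4 2 2 3
dec:   3 2 3 1 3 3 2 1 1
Best peak at i=6 (value 9): inc=4, dec=3, length 4+3−1 = 6.

6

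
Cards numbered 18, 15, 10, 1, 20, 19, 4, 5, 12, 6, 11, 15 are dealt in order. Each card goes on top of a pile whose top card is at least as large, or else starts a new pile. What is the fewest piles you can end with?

6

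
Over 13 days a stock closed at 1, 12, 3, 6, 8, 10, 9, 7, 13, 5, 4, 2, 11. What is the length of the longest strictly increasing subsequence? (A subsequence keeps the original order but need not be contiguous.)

6

Let dp[i] be the length of the longest such subsequence ending at index i:
i:      1  2  3  4  5  6  7  8  9 10 11 12 13
a[i]:   1 12  3  6  8 10  9  7 13  5  4  2 11
dp:     1  2  2  3  4  5  5  4  6  3  3  2  6
Maximum dp value is 6.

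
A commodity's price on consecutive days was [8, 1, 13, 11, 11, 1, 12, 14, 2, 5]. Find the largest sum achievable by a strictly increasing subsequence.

45

Let S[i] be the best sum of a strictly increasing subsequence ending at i:
i:      1  2  3  4  5  6  7  8  9 10
a[i]:   8  1 13 11 11  1 12 14  2  5
S:      8  1 21 19 19  1 31 45  3  8
Maximum is 45 (e.g. 8 + 11 + 12 + 14).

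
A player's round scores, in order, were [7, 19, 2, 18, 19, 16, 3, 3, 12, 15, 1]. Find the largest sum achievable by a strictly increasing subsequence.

Let S[i] be the best sum of a strictly increasing subsequence ending at i:
i:      1  2  3  4  5  6  7  8  9 10 11
a[i]:   7 19  2 18 19 16  3  3 12 15  1
S:      7 26  2 25 44 23  5  5 19 34  1
Maximum is 44 (e.g. 7 + 18 + 19).

44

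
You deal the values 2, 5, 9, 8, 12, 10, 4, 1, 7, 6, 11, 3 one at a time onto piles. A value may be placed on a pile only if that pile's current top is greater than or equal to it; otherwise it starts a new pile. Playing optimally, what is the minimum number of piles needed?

5

Place each on the leftmost legal pile:
2 → new pile 1 (tops now [2])
5 → new pile 2 (tops now [2, 5])
9 → new pile 3 (tops now [2, 5, 9])
8 → pile 3 (tops now [2, 5, 8])
12 → new pile 4 (tops now [2, 5, 8, 12])
10 → pile 4 (tops now [2, 5, 8, 10])
4 → pile 2 (tops now [2, 4, 8, 10])
1 → pile 1 (tops now [1, 4, 8, 10])
7 → pile 3 (tops now [1, 4, 7, 10])
6 → pile 3 (tops now [1, 4, 6, 10])
11 → new pile 5 (tops now [1, 4, 6, 10, 11])
3 → pile 2 (tops now [1, 3, 6, 10, 11])
Five piles.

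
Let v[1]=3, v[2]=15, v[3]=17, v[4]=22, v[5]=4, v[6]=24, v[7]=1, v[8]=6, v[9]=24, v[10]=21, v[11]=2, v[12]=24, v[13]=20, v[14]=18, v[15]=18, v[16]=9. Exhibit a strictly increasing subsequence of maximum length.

Patience tails give the LIS length; then backtrack through the dp parents:
3 → extends → [3]
15 → extends → [3, 15]
17 → extends → [3, 15, 17]
22 → extends → [3, 15, 17, 22]
4 → replaces 15 → [3, 4, 17, 22]
24 → extends → [3, 4, 17, 22, 24]
1 → replaces 3 → [1, 4, 17, 22, 24]
6 → replaces 17 → [1, 4, 6, 22, 24]
24 → already a tail → [1, 4, 6, 22, 24]
21 → replaces 22 → [1, 4, 6, 21, 24]
2 → replaces 4 → [1, 2, 6, 21, 24]
24 → already a tail → [1, 2, 6, 21, 24]
20 → replaces 21 → [1, 2, 6, 20, 24]
18 → replaces 20 → [1, 2, 6, 18, 24]
18 → already a tail → [1, 2, 6, 18, 24]
9 → replaces 18 → [1, 2, 6, 9, 24]
Length 5; one witness is 3, 15, 17, 22, 24.

3, 15, 17, 22, 24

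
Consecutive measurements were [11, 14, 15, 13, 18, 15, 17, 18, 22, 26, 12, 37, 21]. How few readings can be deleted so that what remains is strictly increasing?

5

Fewest deletions = n − (longest strictly increasing subsequence).
Patience tails:
11 → extends → [11]
14 → extends → [11, 14]
15 → extends → [11, 14, 15]
13 → replaces 14 → [11, 13, 15]
18 → extends → [11, 13, 15, 18]
15 → already a tail → [11, 13, 15, 18]
17 → replaces 18 → [11, 13, 15, 17]
18 → extends → [11, 13, 15, 17, 18]
22 → extends → [11, 13, 15, 17, 18, 22]
26 → extends → [11, 13, 15, 17, 18, 22, 26]
12 → replaces 13 → [11, 12, 15, 17, 18, 22, 26]
37 → extends → [11, 12, 15, 17, 18, 22, 26, 37]
21 → replaces 22 → [11, 12, 15, 17, 18, 21, 26, 37]
Longest strictly increasing subsequence has length 8, so deletions = 13 − 8 = 5.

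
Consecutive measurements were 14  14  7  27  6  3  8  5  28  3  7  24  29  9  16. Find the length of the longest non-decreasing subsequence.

Track the smallest tail for each achievable length (allowing ties):
14 → extends → [14]
14 → extends → [14, 14]
7 → replaces 14 → [7, 14]
27 → extends → [7, 14, 27]
6 → replaces 7 → [6, 14, 27]
3 → replaces 6 → [3, 14, 27]
8 → replaces 14 → [3, 8, 27]
5 → replaces 8 → [3, 5, 27]
28 → extends → [3, 5, 27, 28]
3 → replaces 5 → [3, 3, 27, 28]
7 → replaces 27 → [3, 3, 7, 28]
24 → replaces 28 → [3, 3, 7, 24]
29 → extends → [3, 3, 7, 24, 29]
9 → replaces 24 → [3, 3, 7, 9, 29]
16 → replaces 29 → [3, 3, 7, 9, 16]
Five tails, so the longest non-decreasing subsequence has length 5 (e.g. 14, 14, 27, 28, 29).

5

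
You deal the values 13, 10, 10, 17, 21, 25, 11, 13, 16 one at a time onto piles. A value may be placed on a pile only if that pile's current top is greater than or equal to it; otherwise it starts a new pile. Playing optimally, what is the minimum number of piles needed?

The minimum number of non-increasing subsequences covering a sequence equals the length of its longest strictly increasing subsequence.
LIS length is 4 (e.g. 13, 17, 21, 25), so 4 piles are needed.

4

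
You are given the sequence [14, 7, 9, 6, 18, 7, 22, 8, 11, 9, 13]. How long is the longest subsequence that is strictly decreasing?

Negate each value so 'decreasing' becomes 'increasing', then run patience tails on the negated sequence:
-14 → extends → [-14]
-7 → extends → [-14, -7]
-9 → replaces -7 → [-14, -9]
-6 → extends → [-14, -9, -6]
-18 → replaces -14 → [-18, -9, -6]
-7 → replaces -6 → [-18, -9, -7]
-22 → replaces -18 → [-22, -9, -7]
-8 → replaces -7 → [-22, -9, -8]
-11 → replaces -9 → [-22, -11, -8]
-9 → replaces -8 → [-22, -11, -9]
-13 → replaces -11 → [-22, -13, -9]
Three tails, so the longest strictly decreasing subsequence of the original has length 3.

3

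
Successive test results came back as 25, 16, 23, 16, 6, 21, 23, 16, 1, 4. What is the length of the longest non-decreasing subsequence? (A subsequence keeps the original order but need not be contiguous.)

Let dp[i] be the length of the longest such subsequence ending at index i:
i:      1  2  3  4  5  6  7  8  9 10
a[i]:  25 16 23 16  6 21 23 16  1  4
dp:     1  1  2  2  1  3  4  3  1  2
Maximum dp value is 4.

4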